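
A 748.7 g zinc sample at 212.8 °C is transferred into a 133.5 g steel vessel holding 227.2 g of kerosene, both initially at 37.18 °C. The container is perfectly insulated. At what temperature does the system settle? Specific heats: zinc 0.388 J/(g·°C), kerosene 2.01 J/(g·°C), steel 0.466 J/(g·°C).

Conservation of energy gives ΣQ = 0:
748.7·0.388·(T − 212.8) + 227.2·2.01·(T − 37.18) + 133.5·0.466·(T − 37.18) = 0
809.38 T = 81110
T = 81110/809.38 ≈ 100.21 °C

T_f ≈ 100.2 °C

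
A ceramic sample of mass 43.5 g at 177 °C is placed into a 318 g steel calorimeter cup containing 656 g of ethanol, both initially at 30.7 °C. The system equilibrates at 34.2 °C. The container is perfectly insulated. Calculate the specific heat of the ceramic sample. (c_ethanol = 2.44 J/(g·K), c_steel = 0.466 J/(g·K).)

c ≈ 0.985 J/(g·K)

Taking heat into each body as positive, Σ m c ΔT = 0:
43.5×c×(34.2 − 177) + 656×2.44×(34.2 − 30.7) + 318×0.466×(34.2 − 30.7) = 0
-6211.8 c = -6120.9
c = -6120.9/-6211.8 ≈ 0.9854 J/(g·K)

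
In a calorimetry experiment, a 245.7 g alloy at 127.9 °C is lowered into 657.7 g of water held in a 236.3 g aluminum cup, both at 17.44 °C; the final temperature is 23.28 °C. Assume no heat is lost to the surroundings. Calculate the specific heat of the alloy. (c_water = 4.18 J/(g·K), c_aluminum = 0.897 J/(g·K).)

Let T be the final temperature. ΣQ_i = 0:
245.7×c×(23.28 − 127.9) + 657.7×4.18×(23.28 − 17.44) + 236.3×0.897×(23.28 − 17.44) = 0
-25705 c = -17293
c = -17293/-25705 ≈ 0.6727 J/(g·K)

c ≈ 0.673 J/(g·K)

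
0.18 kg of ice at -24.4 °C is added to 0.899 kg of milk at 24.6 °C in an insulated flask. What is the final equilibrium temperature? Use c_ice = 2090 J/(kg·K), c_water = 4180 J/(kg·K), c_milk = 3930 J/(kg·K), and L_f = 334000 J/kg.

Heat gained plus heat lost sum to zero:
warm ice to 0 °C: 0.18×2090×(0 − (-24.4)) = 9179.3; melt ice: 0.18×334000 = 60120; meltwater 0→T: 0.18×4180×T = 752.4 T; milk: 3533.1(T − 24.6)
4285.5 T = 86914 − 69299 = 17614
T ≈ 4.11 °C. Since T > 0 °C, the all-ice-melts assumption holds.

T_f ≈ 4.1 °C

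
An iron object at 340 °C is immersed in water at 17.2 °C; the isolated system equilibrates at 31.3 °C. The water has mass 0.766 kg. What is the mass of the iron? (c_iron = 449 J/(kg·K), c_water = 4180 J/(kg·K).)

Heat lost by the iron = heat gained by the water:
m·449·(340 − 31.3) = 0.766·4180·(31.3 − 17.2)
138606 m = 45147  ⇒  m ≈ 0.3257 kg

m ≈ 0.326 kg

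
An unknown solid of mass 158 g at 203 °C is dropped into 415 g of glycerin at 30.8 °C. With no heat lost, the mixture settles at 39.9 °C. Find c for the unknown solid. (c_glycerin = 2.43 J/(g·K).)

c ≈ 0.356 J/(g·K)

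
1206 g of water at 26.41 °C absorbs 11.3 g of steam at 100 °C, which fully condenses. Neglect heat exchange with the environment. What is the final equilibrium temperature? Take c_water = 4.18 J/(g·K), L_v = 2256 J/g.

T_f ≈ 32.1 °C

Heat gained plus heat lost sum to zero:
condense steam: −11.3×2256 = −25493
  condensate cools 100→T: 11.3×4.18×(T − 100) = 47.23(T − 100)
  original water: 5041.1(T − 26.41)
5088.3 T = 25493 + 4723.4 + 133135 = 163351
T ≈ 32.10 °C (< 100 °C, so full condensation is consistent).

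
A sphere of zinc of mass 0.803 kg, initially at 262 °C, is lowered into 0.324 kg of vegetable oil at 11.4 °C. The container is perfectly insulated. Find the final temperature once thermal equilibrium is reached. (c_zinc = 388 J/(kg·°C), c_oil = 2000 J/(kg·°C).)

T_f ≈ 92.8 °C

With ΣQ=0 the equilibrium temperature is the m·c-weighted mean:
T_f = (311.56·262 + 648·11.4) / (311.56 + 648)
    = 89017 / 959.56 ≈ 92.77 °C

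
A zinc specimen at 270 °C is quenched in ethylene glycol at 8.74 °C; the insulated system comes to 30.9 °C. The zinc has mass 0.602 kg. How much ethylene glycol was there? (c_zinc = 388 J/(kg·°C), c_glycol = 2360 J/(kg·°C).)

Let T be the final temperature. ΣQ_i = 0:
0.602·388·(30.9 − 270) + m·2360·(30.9 − 8.74) = 0
52298 m = 55848
m = 55848/52298 ≈ 1.068 kg

m ≈ 1.07 kg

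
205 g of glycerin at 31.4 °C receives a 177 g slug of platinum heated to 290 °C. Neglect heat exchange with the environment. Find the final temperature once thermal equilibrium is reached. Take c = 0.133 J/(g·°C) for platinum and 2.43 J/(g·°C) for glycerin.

T_f ≈ 43.1 °C

Taking heat into each body as positive, Σ m c ΔT = 0:
177·0.133·(T − 290) + 205·2.43·(T − 31.4) = 0
23.54(T − 290) + 498.15(T − 31.4) = 0
521.69 T = 22469
T = 22469 / 521.69 = 43.1 °C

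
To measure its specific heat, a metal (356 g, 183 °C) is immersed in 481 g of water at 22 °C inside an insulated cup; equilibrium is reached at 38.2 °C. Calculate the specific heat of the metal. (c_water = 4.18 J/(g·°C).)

c ≈ 0.632 J/(g·°C)

Let T be the final temperature. ΣQ_i = 0:
356×c×(38.2 − 183) + 481×4.18×(38.2 − 22) = 0
-51549 c = -32571
c = -32571/-51549 ≈ 0.6319 J/(g·°C)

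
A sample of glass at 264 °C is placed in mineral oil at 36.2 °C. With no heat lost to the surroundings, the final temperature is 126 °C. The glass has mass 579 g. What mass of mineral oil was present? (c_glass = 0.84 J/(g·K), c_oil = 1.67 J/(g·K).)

m ≈ 448 g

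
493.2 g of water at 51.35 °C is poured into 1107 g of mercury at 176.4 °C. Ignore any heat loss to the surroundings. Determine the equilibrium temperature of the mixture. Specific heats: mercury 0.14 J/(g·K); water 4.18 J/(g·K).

Let T be the final temperature. ΣQ_i = 0:
1107·0.14·(T − 176.4) + 493.2·4.18·(T − 51.35) = 0
154.98(T − 176.4) + 2061.6(T − 51.35) = 0
2216.6 T = 133200
T ≈ 60.09 °C

T_f ≈ 60.1 °C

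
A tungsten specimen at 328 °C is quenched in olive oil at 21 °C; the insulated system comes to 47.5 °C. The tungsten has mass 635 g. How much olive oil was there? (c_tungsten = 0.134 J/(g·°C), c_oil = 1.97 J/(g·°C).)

m ≈ 457 g

Heat lost by the tungsten = heat gained by the oil:
635·0.134·(328 − 47.5) = m·1.97·(47.5 − 21)
52.2 m = 23868  ⇒  m ≈ 457.2 g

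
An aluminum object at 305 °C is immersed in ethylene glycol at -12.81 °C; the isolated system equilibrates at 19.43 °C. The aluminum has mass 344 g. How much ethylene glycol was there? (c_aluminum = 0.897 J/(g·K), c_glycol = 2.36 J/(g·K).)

m ≈ 1160 g

Heat lost by the aluminum = heat gained by the glycol:
344·0.897·(305 − 19.43) = m·2.36·(19.43 − (-12.81))
76.09 m = 88118  ⇒  m ≈ 1158 g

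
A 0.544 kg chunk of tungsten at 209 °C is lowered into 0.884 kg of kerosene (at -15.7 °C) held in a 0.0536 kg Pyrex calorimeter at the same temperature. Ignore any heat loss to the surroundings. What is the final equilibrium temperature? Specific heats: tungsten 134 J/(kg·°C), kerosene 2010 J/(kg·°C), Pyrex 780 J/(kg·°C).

T_f ≈ -7.0 °C

Let T be the final temperature. ΣQ_i = 0:
0.544×134×(T − 209) + 0.884×2010×(T − (-15.7)) + 0.0536×780×(T − (-15.7)) = 0
72.9(T − 209) + 1776.8(T − (-15.7)) + 41.81(T − (-15.7)) = 0
(72.9 + 1776.8 + 41.81) T = 72.9×209 + 1776.8×(-15.7) + 41.81×(-15.7)
T = -13318/1891.5 ≈ -7.04 °C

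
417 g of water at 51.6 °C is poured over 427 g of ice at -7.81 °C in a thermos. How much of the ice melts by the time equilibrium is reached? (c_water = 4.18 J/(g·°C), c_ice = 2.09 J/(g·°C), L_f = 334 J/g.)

Water can give up m c ΔT = 417·4.18·51.6 = 89942 J before reaching 0 °C.
Warming the ice to 0 °C takes 427·2.09·7.81 = 6969.9 J, leaving 82972 J for melting.
Fully melting the ice requires m_ice L_f = 427·334 = 142618 J.
82972 J < 142618 J, so only part of the ice melts and the system sits at 0 °C.
m_melted·334 = 82972  ⇒  m_melted ≈ 248.4 g.

m_melted ≈ 248 g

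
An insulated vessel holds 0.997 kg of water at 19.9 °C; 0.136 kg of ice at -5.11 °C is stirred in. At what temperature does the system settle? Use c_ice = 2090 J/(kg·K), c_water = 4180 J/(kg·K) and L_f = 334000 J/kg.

Heat gained plus heat lost sum to zero:
ice -5.11→0 °C: 0.136·2090·5.11 = 1452.5; melt ice: 0.136·334000 = 45424; meltwater 0→T: 0.136·4180·T = 568.48 T; water: 4167.5(T − 19.9)
4735.9 T = 82932 − 46876 = 36056
T ≈ 7.61 °C. Since T > 0 °C, the all-ice-melts assumption holds.

T_f ≈ 7.6 °C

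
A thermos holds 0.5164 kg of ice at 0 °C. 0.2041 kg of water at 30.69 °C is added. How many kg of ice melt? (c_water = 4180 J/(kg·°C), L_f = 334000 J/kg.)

Water can give up m c ΔT = 0.2041·4180·30.69 = 26183 J before reaching 0 °C.
To melt every bit of ice: 0.5164·334000 = 172478 J.
Since 26183 < 172478 J, not all the ice melts; equilibrium is at 0 °C.
m_melt = 26183 / L_f = 0.07839 kg.

m_melted ≈ 0.0784 kg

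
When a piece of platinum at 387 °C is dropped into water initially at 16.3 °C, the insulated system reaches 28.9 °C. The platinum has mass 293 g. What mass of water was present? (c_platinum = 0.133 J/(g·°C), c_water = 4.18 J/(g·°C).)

Energy conservation, ΣQ = 0:
293×0.133×(28.9 − 387) + m×4.18×(28.9 − 16.3) = 0
52.67 m = 13955
m = 13955/52.67 ≈ 265 g

m ≈ 265 g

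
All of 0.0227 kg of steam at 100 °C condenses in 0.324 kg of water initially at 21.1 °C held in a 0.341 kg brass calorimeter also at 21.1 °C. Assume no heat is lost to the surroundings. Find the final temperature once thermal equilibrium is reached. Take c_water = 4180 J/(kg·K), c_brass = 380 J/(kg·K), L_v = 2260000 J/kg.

T_f ≈ 58.3 °C

Energy conservation, ΣQ = 0:
condense steam: −0.0227·2260000 = −51302; condensed water 100 °C→T: 94.89(T − 100); original water: 1354.3(T − 21.1); brass cup: 0.341·380·(T − 21.1) = 129.58(T − 21.1)
1578.8 T = 51302 + 9488.6 + 31310 = 92101
T ≈ 58.34 °C — below 100 °C, confirming all the steam condensed.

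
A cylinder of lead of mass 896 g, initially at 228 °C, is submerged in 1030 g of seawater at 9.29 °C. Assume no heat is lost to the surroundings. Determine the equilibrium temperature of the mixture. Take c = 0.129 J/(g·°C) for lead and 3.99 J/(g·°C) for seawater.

T_f ≈ 15.3 °C

Energy conservation, ΣQ = 0:
896*0.129*(T − 228) + 1030*3.99*(T − 9.29) = 0
(115.58 + 4109.7) T = 115.58*228 + 4109.7*9.29
T = 64532 / 4225.3 = 15.3 °C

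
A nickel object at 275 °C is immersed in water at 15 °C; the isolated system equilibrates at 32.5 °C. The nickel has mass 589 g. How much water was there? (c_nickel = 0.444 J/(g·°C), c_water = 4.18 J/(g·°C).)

|Q_nickel| = |Q_water|:
589·0.444·(275 − 32.5) = m·4.18·(32.5 − 15)
73.15 m = 63418  ⇒  m ≈ 867 g

m ≈ 867 g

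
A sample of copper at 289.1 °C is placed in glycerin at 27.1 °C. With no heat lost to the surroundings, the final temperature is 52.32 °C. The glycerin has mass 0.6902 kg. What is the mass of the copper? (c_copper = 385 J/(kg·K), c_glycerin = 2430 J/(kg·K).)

Heat lost by the copper = heat gained by the glycerin:
m·385·(289.1 − 52.32) = 0.6902·2430·(52.32 − 27.1)
91160 m = 42299  ⇒  m ≈ 0.464 kg

m ≈ 0.464 kg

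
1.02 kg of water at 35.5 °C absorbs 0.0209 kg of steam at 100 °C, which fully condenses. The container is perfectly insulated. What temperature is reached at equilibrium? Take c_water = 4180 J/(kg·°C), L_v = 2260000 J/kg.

T_f ≈ 47.7 °C

Let T be the final temperature. ΣQ_i = 0:
steam→water at 100 °C releases m L_v = 0.0209×2260000 = 47234
  condensed water 100 °C→T: 87.36(T − 100)
  original water: 4263.6(T − 35.5)
4351 T = 47234 + 8736.2 + 151358 = 207328
T ≈ 47.65 °C — below 100 °C, confirming all the steam condensed.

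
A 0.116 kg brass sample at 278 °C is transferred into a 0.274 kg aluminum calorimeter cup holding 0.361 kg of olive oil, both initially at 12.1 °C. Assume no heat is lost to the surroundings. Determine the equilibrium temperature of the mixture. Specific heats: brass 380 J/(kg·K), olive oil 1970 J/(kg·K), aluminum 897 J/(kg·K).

T_f ≈ 23.8 °C

Heat gained plus heat lost sum to zero:
0.116*380*(T − 278) + 0.361*1970*(T − 12.1) + 0.274*897*(T − 12.1) = 0
44.08(T − 278) + 711.17(T − 12.1) + 245.78(T − 12.1) = 0
(44.08 + 711.17 + 245.78) T = 44.08*278 + 711.17*12.1 + 245.78*12.1
T = 23833/1001 ≈ 23.81 °C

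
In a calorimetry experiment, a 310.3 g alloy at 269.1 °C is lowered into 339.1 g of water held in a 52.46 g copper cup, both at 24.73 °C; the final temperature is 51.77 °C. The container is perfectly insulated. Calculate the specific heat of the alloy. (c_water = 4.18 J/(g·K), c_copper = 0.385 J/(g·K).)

c ≈ 0.576 J/(g·K)

Energy conservation, ΣQ = 0:
310.3×c×(51.77 − 269.1) + 339.1×4.18×(51.77 − 24.73) + 52.46×0.385×(51.77 − 24.73) = 0
-67437 c = -38874
c = -38874/-67437 ≈ 0.5764 J/(g·K)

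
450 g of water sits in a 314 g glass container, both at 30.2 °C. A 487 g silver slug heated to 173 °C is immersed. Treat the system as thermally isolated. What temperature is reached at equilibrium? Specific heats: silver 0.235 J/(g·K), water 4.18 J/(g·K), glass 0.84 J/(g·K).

Setting the total heat transfer to zero:
487*0.235*(T − 173) + 450*4.18*(T − 30.2) + 314*0.84*(T − 30.2) = 0
2259.2 T = 84571
T ≈ 37.43 °C

T_f ≈ 37.4 °C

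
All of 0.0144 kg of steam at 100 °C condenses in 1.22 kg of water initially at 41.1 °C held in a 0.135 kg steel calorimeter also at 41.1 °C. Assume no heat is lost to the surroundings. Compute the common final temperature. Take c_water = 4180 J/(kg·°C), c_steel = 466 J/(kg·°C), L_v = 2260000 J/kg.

T_f ≈ 48.0 °C

Net heat exchanged in the isolated system is zero:
condense steam: −0.0144×2260000 = −32544; condensate cools 100→T: 0.0144×4180×(T − 100) = 60.19(T − 100); water warms: 1.22×4180×(T − 41.1) = 5099.6(T − 41.1); cup: 62.91(T − 41.1)
5222.7 T = 32544 + 6019.2 + 212179 = 250742
T ≈ 48.01 °C — below 100 °C, confirming all the steam condensed.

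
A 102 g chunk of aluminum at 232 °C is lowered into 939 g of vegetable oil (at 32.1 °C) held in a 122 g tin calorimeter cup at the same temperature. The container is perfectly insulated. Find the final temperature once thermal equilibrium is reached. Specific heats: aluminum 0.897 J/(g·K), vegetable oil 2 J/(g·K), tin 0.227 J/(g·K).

T_f ≈ 41.3 °C

T_f = Σ m_i c_i T_i / Σ m_i c_i:
T_f = (91.49×232 + 1878×32.1 + 27.69×32.1) / (91.49 + 1878 + 27.69)
    = 82399 / 1997.2 ≈ 41.26 °C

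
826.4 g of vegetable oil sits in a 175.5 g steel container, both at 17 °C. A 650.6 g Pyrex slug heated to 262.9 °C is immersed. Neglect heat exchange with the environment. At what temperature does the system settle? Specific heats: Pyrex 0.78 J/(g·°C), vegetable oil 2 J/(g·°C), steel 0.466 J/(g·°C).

Conservation of energy gives ΣQ = 0:
650.6*0.78*(T − 262.9) + 826.4*2*(T − 17) + 175.5*0.466*(T − 17) = 0
(507.47 + 1652.8 + 81.78) T = 507.47*262.9 + 1652.8*17 + 81.78*17
T = 162901/2242.1 ≈ 72.66 °C

T_f ≈ 72.7 °C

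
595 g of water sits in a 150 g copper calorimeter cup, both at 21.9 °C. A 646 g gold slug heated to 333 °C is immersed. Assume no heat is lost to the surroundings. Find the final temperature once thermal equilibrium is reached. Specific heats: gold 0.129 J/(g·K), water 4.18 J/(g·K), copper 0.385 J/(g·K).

T_f = Σ m_i c_i T_i / Σ m_i c_i:
T_f = (83.33×333 + 2487.1×21.9 + 57.75×21.9) / (83.33 + 2487.1 + 57.75)
    = 83482 / 2628.2 ≈ 31.76 °C

T_f ≈ 31.8 °C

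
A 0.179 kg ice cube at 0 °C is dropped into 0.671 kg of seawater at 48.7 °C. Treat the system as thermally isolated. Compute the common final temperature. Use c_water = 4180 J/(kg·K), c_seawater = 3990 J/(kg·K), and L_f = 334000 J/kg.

T_f ≈ 20.6 °C

Taking heat into each body as positive, Σ m c ΔT = 0:
fusion: m_ice L_f = 0.179×334000 = 59786
  meltwater 0→T: 0.179×4180×T = 748.22 T
  seawater cools: 0.671×3990×(T − 48.7) = 2677.3(T − 48.7)
3425.5 T = 130384 − 59786 = 70598
T ≈ 20.61 °C — above 0 °C, consistent with complete melting.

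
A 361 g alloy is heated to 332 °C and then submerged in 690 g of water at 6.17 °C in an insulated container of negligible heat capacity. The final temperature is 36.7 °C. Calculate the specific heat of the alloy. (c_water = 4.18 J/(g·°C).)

c ≈ 0.826 J/(g·°C)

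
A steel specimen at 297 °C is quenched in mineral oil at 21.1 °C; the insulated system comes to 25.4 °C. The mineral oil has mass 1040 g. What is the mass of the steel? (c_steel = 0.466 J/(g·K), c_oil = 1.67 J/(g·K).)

Energy conservation, ΣQ = 0:
m×0.466×(25.4 − 297) + 1040×1.67×(25.4 − 21.1) = 0
-126.57 m = -7468.2
m = -7468.2/-126.57 ≈ 59.01 g

m ≈ 59 g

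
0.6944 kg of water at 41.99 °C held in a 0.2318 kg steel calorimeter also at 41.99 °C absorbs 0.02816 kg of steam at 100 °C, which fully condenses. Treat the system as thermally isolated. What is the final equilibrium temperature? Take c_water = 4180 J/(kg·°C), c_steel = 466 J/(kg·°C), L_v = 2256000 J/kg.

T_f ≈ 64.5 °C

Energy balance with sensible and latent terms:
latent heat released on condensation: 0.02816·2256000 = 63529
  condensate cools 100→T: 0.02816·4180·(T − 100) = 117.71(T − 100)
  original water: 2902.6(T − 41.99)
  steel cup: 0.2318·466·(T − 41.99) = 108.02(T − 41.99)
3128.3 T = 63529 + 11771 + 126416 = 201715
T ≈ 64.48 °C, under the boiling point, so the assumption holds.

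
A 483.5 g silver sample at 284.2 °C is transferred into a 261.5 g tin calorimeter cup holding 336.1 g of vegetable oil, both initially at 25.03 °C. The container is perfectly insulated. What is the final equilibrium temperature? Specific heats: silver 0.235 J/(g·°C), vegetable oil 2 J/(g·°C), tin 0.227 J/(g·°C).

Net heat exchanged in the isolated system is zero:
483.5·0.235·(T − 284.2) + 336.1·2·(T − 25.03) + 261.5·0.227·(T − 25.03) = 0
113.62(T − 284.2) + 672.2(T − 25.03) + 59.36(T − 25.03) = 0
(113.62 + 672.2 + 59.36) T = 113.62·284.2 + 672.2·25.03 + 59.36·25.03
T = 50602 / 845.18 = 59.9 °C

T_f ≈ 59.9 °C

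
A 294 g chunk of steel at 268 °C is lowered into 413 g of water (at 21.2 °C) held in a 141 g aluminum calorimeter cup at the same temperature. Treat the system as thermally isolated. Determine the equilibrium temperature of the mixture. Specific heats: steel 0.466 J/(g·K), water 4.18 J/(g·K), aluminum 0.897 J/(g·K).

T_f ≈ 38.2 °C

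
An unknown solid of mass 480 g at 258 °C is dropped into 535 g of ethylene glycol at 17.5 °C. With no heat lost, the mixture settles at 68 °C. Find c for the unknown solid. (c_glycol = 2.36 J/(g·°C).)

c ≈ 0.699 J/(g·°C)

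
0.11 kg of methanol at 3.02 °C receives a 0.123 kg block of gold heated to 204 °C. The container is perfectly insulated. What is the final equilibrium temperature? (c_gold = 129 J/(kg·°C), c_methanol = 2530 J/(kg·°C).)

Set heat shed by the hot body equal to heat absorbed by the cold body:
0.123*129*(204 − T) = 0.11*2530*(T − 3.02)
15.87(204 − T) = 278.3(T − 3.02)
294.17 T = 4077.3  ⇒  T ≈ 13.86 °C

T_f ≈ 13.9 °C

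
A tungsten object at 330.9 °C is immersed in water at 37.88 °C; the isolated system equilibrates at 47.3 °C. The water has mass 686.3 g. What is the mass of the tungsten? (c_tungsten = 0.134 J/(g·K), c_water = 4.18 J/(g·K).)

Heat lost by the tungsten = heat gained by the water:
m·0.134·(330.9 − 47.3) = 686.3·4.18·(47.3 − 37.88)
38 m = 27023  ⇒  m ≈ 711.1 g

m ≈ 711 g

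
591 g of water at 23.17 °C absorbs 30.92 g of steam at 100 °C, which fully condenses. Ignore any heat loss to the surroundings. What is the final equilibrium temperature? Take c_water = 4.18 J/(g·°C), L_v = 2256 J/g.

Let T be the final temperature. ΣQ_i = 0:
latent heat released on condensation: 30.92×2256 = 69756
  condensate cools 100→T: 30.92×4.18×(T − 100) = 129.25(T − 100)
  water warms: 591×4.18×(T − 23.17) = 2470.4(T − 23.17)
2599.6 T = 69756 + 12925 + 57239 = 139919
T ≈ 53.82 °C (< 100 °C, so full condensation is consistent).

T_f ≈ 53.8 °C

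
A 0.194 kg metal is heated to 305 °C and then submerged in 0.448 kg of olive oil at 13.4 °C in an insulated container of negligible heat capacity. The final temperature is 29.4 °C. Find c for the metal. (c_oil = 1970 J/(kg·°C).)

c ≈ 264 J/(kg·°C)

Heat gained plus heat lost sum to zero:
0.194·c·(29.4 − 305) + 0.448·1970·(29.4 − 13.4) = 0
-53.47 c = -14121
c = -14121/-53.47 ≈ 264.1 J/(kg·°C)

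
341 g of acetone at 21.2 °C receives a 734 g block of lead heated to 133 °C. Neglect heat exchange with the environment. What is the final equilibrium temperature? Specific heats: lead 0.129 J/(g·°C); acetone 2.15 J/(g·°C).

T_f ≈ 34.0 °C

Conservation of energy gives ΣQ = 0:
734·0.129·(T − 133) + 341·2.15·(T − 21.2) = 0
(94.69 + 733.15) T = 94.69·133 + 733.15·21.2
T ≈ 33.99 °C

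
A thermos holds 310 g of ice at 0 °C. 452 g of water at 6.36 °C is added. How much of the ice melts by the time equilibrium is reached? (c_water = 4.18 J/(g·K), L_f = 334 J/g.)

m_melted ≈ 36 g

Cooling the water to 0 °C releases 452·4.18·6.36 = 12016 J.
Fully melting the ice requires m_ice L_f = 310·334 = 103540 J.
That's not enough to melt it all — equilibrium is at 0 °C with ice remaining.
m_melt = 12016 / L_f = 35.98 g.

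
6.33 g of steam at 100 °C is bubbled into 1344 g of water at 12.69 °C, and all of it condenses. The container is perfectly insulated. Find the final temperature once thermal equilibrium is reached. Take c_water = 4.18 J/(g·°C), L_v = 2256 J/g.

Sum of m c ΔT and latent-heat terms is zero:
latent heat released on condensation: 6.33×2256 = 14280; condensed water 100 °C→T: 26.46(T − 100); original water: 5617.9(T − 12.69)
5644.4 T = 14280 + 2645.9 + 71291 = 88218
T ≈ 15.63 °C — below 100 °C, confirming all the steam condensed.

T_f ≈ 15.6 °C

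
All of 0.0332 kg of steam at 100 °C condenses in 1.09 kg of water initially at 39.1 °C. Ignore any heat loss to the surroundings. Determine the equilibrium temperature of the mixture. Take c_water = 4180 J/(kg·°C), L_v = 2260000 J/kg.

T_f ≈ 56.9 °C

Taking heat into each body as positive, Σ m c ΔT = 0:
condense steam: −0.0332·2260000 = −75032
  condensate cools 100→T: 0.0332·4180·(T − 100) = 138.78(T − 100)
  water warms: 1.09·4180·(T − 39.1) = 4556.2(T − 39.1)
4695 T = 75032 + 13878 + 178147 = 267057
T ≈ 56.88 °C — below 100 °C, confirming all the steam condensed.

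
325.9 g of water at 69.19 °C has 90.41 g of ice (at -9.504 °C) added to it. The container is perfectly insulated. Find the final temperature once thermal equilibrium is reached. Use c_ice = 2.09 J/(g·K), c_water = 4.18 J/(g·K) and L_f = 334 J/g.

T_f ≈ 35.8 °C

Let T be the final temperature. ΣQ_i = 0:
warm ice to 0 °C: 90.41·2.09·(0 − (-9.504)) = 1795.8; fusion: m_ice L_f = 90.41·334 = 30197; meltwater 0→T: 90.41·4.18·T = 377.91 T; water cools: 325.9·4.18·(T − 69.19) = 1362.3(T − 69.19)
1740.2 T = 94255 − 31993 = 62262
T ≈ 35.78 °C. Since T > 0 °C, the all-ice-melts assumption holds.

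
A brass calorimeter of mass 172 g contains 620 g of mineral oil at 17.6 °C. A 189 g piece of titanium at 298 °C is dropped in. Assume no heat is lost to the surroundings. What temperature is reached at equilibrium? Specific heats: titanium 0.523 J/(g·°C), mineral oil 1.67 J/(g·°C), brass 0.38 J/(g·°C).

Conservation of energy gives ΣQ = 0:
189×0.523×(T − 298) + 620×1.67×(T − 17.6) + 172×0.38×(T − 17.6) = 0
98.85(T − 298) + 1035.4(T − 17.6) + 65.36(T − 17.6) = 0
1199.6 T = 48830
T ≈ 40.70 °C

T_f ≈ 40.7 °C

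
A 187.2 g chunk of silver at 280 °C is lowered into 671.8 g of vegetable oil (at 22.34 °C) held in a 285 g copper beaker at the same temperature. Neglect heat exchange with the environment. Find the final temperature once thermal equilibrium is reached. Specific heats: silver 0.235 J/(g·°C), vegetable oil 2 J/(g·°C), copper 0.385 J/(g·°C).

T_f ≈ 29.9 °C

Let T be the final temperature. ΣQ_i = 0:
187.2*0.235*(T − 280) + 671.8*2*(T − 22.34) + 285*0.385*(T − 22.34) = 0
1497.3 T = 44785
T = 44785/1497.3 ≈ 29.91 °C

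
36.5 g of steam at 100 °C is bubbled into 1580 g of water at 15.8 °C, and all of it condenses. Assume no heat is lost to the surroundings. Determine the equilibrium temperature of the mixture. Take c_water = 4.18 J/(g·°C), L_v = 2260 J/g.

T_f ≈ 29.9 °C

Energy balance with sensible and latent terms:
condense steam: −36.5·2260 = −82490; condensate cools 100→T: 36.5·4.18·(T − 100) = 152.57(T − 100); water warms: 1580·4.18·(T − 15.8) = 6604.4(T − 15.8)
6757 T = 82490 + 15257 + 104350 = 202097
T ≈ 29.91 °C — below 100 °C, confirming all the steam condensed.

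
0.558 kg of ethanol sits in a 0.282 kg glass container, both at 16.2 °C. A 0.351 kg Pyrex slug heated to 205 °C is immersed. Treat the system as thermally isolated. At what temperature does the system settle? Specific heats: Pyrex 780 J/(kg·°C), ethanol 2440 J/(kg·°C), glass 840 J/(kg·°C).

T_f ≈ 43.8 °C

Conservation of energy gives ΣQ = 0:
0.351·780·(T − 205) + 0.558·2440·(T − 16.2) + 0.282·840·(T − 16.2) = 0
273.78(T − 205) + 1361.5(T − 16.2) + 236.88(T − 16.2) = 0
(273.78 + 1361.5 + 236.88) T = 273.78·205 + 1361.5·16.2 + 236.88·16.2
T = 82019/1872.2 ≈ 43.81 °C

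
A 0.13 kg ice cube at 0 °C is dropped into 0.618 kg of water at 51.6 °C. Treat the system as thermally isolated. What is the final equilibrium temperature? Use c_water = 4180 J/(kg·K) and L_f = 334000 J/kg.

Conservation of energy gives ΣQ = 0:
melt ice: 0.13×334000 = 43420; meltwater 0→T: 0.13×4180×T = 543.4 T; water: 2583.2(T − 51.6)
3126.6 T = 133295 − 43420 = 89875
T ≈ 28.74 °C (positive, so assuming full melt was valid).

T_f ≈ 28.7 °C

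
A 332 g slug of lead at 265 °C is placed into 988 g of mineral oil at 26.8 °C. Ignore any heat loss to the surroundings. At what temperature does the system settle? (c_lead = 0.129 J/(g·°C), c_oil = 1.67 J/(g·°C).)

T_f ≈ 32.8 °C

Taking heat into each body as positive, Σ m c ΔT = 0:
332*0.129*(T − 265) + 988*1.67*(T − 26.8) = 0
(42.83 + 1650) T = 42.83*265 + 1650*26.8
T ≈ 32.83 °C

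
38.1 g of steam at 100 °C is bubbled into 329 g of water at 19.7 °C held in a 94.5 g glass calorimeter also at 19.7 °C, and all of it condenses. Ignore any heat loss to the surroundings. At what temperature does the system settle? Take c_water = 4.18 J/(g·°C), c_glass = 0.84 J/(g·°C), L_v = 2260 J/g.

T_f ≈ 81.0 °C

Net heat exchanged in the isolated system is zero:
steam→water at 100 °C releases m L_v = 38.1·2260 = 86106; condensed water 100 °C→T: 159.26(T − 100); water warms: 329·4.18·(T − 19.7) = 1375.2(T − 19.7); cup: 79.38(T − 19.7)
1613.9 T = 86106 + 15926 + 28656 = 130687
T ≈ 80.98 °C — below 100 °C, confirming all the steam condensed.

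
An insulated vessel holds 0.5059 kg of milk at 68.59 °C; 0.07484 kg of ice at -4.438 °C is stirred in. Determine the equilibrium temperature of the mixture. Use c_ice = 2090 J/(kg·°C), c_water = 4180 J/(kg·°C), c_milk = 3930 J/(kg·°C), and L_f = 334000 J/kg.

T_f ≈ 48.1 °C

Sum of m c ΔT and latent-heat terms is zero:
warm ice to 0 °C: 0.07484·2090·(0 − (-4.438)) = 694.17
  fusion: m_ice L_f = 0.07484·334000 = 24997
  meltwater 0→T: 0.07484·4180·T = 312.83 T
  milk: 1988.2(T − 68.59)
2301 T = 136370 − 25691 = 110679
T ≈ 48.10 °C (positive, so assuming full melt was valid).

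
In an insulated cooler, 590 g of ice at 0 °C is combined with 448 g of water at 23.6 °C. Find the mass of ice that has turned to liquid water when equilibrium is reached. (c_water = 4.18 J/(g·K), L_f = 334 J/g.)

m_melted ≈ 132 g

Heat available from the water dropping to 0 °C: 448·4.18·23.6 = 44194 J.
To melt every bit of ice: 590·334 = 197060 J.
Since 44194 < 197060 J, not all the ice melts; equilibrium is at 0 °C.
m_melt = 44194 / L_f = 132.3 g.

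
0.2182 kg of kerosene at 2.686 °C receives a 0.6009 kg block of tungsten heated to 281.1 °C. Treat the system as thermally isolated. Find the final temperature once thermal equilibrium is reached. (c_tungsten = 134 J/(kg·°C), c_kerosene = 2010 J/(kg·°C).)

T_f ≈ 45.9 °C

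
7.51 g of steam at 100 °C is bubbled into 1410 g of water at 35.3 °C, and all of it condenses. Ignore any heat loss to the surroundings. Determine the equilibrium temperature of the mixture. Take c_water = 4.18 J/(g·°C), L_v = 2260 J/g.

T_f ≈ 38.5 °C

Taking heat into each body as positive, Σ m c ΔT = 0:
latent heat released on condensation: 7.51·2260 = 16973
  condensate cools 100→T: 7.51·4.18·(T − 100) = 31.39(T − 100)
  water warms: 1410·4.18·(T − 35.3) = 5893.8(T − 35.3)
5925.2 T = 16973 + 3139.2 + 208051 = 228163
T ≈ 38.51 °C — below 100 °C, confirming all the steam condensed.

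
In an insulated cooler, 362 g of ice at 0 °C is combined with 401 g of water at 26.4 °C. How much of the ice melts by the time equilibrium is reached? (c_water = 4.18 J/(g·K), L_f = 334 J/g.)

Cooling the water to 0 °C releases 401×4.18×26.4 = 44251 J.
Fully melting the ice requires m_ice L_f = 362×334 = 120908 J.
Since 44251 < 120908 J, not all the ice melts; equilibrium is at 0 °C.
Mass melted = 44251/334 ≈ 132.5 g.

m_melted ≈ 132 g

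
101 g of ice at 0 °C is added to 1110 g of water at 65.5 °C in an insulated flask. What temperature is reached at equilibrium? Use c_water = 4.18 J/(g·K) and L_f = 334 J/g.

T_f ≈ 53.4 °C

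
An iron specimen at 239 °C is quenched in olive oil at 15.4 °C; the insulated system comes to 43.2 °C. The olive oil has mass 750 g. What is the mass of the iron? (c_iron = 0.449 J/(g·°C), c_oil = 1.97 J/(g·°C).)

m ≈ 467 g

|Q_iron| = |Q_oil|:
m·0.449·(239 − 43.2) = 750·1.97·(43.2 − 15.4)
87.91 m = 41075  ⇒  m ≈ 467.2 g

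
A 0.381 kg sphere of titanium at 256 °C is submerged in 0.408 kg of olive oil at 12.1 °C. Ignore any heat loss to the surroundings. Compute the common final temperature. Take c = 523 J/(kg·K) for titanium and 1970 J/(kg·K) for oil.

T_f is the heat-capacity-weighted average of the initial temperatures:
T_f = (199.26*256 + 803.76*12.1) / (199.26 + 803.76)
    = 60737 / 1003 ≈ 60.55 °C

T_f ≈ 60.6 °C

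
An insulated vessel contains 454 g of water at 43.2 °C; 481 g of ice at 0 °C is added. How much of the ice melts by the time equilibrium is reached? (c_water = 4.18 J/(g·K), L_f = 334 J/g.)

m_melted ≈ 245 g

Heat available from the water dropping to 0 °C: 454×4.18×43.2 = 81982 J.
Melting all 481 g of ice would need 481×334 = 160654 J.
Since 81982 < 160654 J, not all the ice melts; equilibrium is at 0 °C.
m_melt = 81982 / L_f = 245.5 g.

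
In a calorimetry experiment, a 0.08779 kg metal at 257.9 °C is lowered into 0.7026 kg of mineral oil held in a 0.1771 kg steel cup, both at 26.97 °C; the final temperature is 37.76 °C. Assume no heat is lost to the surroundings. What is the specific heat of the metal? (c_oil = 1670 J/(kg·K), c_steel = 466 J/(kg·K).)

Energy conservation, ΣQ = 0:
0.08779×c×(37.76 − 257.9) + 0.7026×1670×(37.76 − 26.97) + 0.1771×466×(37.76 − 26.97) = 0
-19.33 c = -13551
c = -13551/-19.33 ≈ 701.2 J/(kg·K)

c ≈ 701 J/(kg·K)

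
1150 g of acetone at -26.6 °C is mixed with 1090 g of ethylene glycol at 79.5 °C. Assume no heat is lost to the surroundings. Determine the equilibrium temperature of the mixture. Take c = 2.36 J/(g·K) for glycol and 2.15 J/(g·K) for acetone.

T_f ≈ 27.5 °C

Net heat exchanged in the isolated system is zero:
1090·2.36·(T − 79.5) + 1150·2.15·(T − (-26.6)) = 0
2572.4(T − 79.5) + 2472.5(T − (-26.6)) = 0
(2572.4 + 2472.5) T = 2572.4·79.5 + 2472.5·(-26.6)
T = 138737 / 5044.9 = 27.5 °C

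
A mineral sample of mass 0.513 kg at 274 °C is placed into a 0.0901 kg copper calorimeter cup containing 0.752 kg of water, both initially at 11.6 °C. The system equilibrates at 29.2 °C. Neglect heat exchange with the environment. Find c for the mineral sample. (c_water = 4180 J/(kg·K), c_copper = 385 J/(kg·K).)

c ≈ 445 J/(kg·K)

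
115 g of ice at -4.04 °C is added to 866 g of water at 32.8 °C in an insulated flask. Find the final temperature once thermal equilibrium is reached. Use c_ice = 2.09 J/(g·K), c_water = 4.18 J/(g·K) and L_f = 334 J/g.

Taking heat into each body as positive, Σ m c ΔT = 0:
ice -4.04→0 °C: 115·2.09·4.04 = 971.01
  melt ice: 115·334 = 38410
  meltwater 0→T: 115·4.18·T = 480.7 T
  water: 3619.9(T − 32.8)
4100.6 T = 118732 − 39381 = 79351
T ≈ 19.35 °C — above 0 °C, consistent with complete melting.

T_f ≈ 19.4 °C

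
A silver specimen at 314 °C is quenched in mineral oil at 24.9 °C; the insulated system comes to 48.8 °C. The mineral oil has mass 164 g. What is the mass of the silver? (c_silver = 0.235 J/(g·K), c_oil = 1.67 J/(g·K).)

m ≈ 105 g

Conservation of energy gives ΣQ = 0:
m·0.235·(48.8 − 314) + 164·1.67·(48.8 − 24.9) = 0
-62.32 m = -6545.7
m = -6545.7/-62.32 ≈ 105 g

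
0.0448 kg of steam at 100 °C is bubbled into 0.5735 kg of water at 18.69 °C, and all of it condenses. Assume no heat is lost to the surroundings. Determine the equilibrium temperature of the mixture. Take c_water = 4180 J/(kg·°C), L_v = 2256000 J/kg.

Net heat exchanged in the isolated system is zero:
condense steam: −0.0448×2256000 = −101069
  condensed water 100 °C→T: 187.26(T − 100)
  original water: 2397.2(T − 18.69)
2584.5 T = 101069 + 18726 + 44804 = 164599
T ≈ 63.69 °C (< 100 °C, so full condensation is consistent).

T_f ≈ 63.7 °C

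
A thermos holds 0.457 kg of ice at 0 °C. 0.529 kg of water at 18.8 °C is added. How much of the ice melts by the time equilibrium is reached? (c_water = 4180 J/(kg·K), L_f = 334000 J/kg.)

Heat available from the water dropping to 0 °C: 0.529×4180×18.8 = 41571 J.
Fully melting the ice requires m_ice L_f = 0.457×334000 = 152638 J.
41571 J < 152638 J, so only part of the ice melts and the system sits at 0 °C.
m_melt = 41571 / L_f = 0.1245 kg.

m_melted ≈ 0.124 kg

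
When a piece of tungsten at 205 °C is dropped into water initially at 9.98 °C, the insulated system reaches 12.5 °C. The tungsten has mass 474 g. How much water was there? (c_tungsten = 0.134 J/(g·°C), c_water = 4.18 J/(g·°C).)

Setting the total heat transfer to zero:
474×0.134×(12.5 − 205) + m×4.18×(12.5 − 9.98) = 0
10.53 m = 12227
m = 12227/10.53 ≈ 1161 g

m ≈ 1160 g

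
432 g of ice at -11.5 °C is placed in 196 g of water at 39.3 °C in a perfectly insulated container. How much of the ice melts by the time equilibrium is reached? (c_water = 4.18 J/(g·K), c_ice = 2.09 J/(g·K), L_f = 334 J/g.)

m_melted ≈ 65.3 g

Cooling the water to 0 °C releases 196·4.18·39.3 = 32198 J.
Of that, 432·2.09·11.5 = 10383 J goes to bring the ice to 0 °C, leaving 21815 J.
Fully melting the ice requires m_ice L_f = 432·334 = 144288 J.
21815 J < 144288 J, so only part of the ice melts and the system sits at 0 °C.
m_melted·334 = 21815  ⇒  m_melted ≈ 65.31 g.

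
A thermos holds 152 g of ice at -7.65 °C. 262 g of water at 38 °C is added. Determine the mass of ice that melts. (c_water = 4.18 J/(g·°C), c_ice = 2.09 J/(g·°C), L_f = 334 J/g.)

Water can give up m c ΔT = 262·4.18·38 = 41616 J before reaching 0 °C.
Warming the ice to 0 °C takes 152·2.09·7.65 = 2430.3 J, leaving 39186 J for melting.
Melting all 152 g of ice would need 152·334 = 50768 J.
That's not enough to melt it all — equilibrium is at 0 °C with ice remaining.
m_melt = 39186 / L_f = 117.3 g.

m_melted ≈ 117 g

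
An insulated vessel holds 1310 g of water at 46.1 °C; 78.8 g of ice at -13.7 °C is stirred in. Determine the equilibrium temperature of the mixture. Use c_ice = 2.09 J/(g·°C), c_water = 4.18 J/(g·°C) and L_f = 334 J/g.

Setting the total heat transfer to zero:
ice -13.7→0 °C: 78.8·2.09·13.7 = 2256.3; latent heat to melt: 78.8·334 = 26319; warm the meltwater: 329.38 T; water cools: 1310·4.18·(T − 46.1) = 5475.8(T − 46.1)
5805.2 T = 252434 − 28575 = 223859
T ≈ 38.56 °C — above 0 °C, consistent with complete melting.

T_f ≈ 38.6 °C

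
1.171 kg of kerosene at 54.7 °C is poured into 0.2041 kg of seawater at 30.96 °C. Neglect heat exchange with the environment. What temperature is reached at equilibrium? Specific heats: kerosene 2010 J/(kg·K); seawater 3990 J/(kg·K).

T_f ≈ 48.6 °C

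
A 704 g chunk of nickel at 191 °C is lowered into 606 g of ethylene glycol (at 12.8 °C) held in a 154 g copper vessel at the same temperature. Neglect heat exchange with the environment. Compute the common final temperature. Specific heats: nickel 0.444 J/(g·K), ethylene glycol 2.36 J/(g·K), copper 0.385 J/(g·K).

T_f ≈ 43.7 °C

Net heat exchanged in the isolated system is zero:
704·0.444·(T − 191) + 606·2.36·(T − 12.8) + 154·0.385·(T − 12.8) = 0
1802 T = 78767
T ≈ 43.71 °C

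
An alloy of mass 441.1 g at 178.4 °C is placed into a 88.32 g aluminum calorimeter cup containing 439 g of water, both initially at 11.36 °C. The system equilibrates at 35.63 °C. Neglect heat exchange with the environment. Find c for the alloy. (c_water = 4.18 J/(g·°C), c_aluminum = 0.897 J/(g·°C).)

c ≈ 0.738 J/(g·°C)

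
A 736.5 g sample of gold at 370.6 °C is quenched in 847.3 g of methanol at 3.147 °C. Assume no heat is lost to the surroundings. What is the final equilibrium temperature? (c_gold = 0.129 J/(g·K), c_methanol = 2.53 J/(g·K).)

T_f ≈ 18.7 °C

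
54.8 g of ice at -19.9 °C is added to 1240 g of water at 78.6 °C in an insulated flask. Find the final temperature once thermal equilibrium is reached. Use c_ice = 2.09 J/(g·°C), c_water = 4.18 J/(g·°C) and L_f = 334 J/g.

Energy balance with sensible and latent terms:
warm ice to 0 °C: 54.8×2.09×(0 − (-19.9)) = 2279.2
  fusion: m_ice L_f = 54.8×334 = 18303
  warm the meltwater: 229.06 T
  water: 5183.2(T − 78.6)
5412.3 T = 407400 − 20582 = 386817
T ≈ 71.47 °C — above 0 °C, consistent with complete melting.

T_f ≈ 71.5 °C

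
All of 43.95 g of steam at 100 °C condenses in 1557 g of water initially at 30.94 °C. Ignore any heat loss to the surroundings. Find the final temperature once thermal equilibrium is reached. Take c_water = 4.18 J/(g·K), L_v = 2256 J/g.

Let T be the final temperature. ΣQ_i = 0:
condense steam: −43.95·2256 = −99151
  condensate cools 100→T: 43.95·4.18·(T − 100) = 183.71(T − 100)
  water warms: 1557·4.18·(T − 30.94) = 6508.3(T − 30.94)
6692 T = 99151 + 18371 + 201366 = 318888
T ≈ 47.65 °C, under the boiling point, so the assumption holds.

T_f ≈ 47.7 °C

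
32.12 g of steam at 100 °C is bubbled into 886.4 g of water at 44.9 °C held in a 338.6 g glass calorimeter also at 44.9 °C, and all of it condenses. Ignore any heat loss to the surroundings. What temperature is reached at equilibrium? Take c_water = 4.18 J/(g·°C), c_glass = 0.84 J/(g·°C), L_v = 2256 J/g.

T_f ≈ 64.3 °C

Setting the total heat transfer to zero:
condense steam: −32.12·2256 = −72463; condensate cools 100→T: 32.12·4.18·(T − 100) = 134.26(T − 100); original water: 3705.2(T − 44.9); glass cup: 338.6·0.84·(T − 44.9) = 284.42(T − 44.9)
4123.8 T = 72463 + 13426 + 179132 = 265021
T ≈ 64.27 °C (< 100 °C, so full condensation is consistent).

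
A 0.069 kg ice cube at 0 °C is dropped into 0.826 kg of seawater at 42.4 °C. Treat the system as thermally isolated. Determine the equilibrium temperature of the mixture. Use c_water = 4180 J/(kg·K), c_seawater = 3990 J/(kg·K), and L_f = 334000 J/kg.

T_f ≈ 32.6 °C

Energy conservation, ΣQ = 0:
melt ice: 0.069·334000 = 23046
  meltwater 0→T: 0.069·4180·T = 288.42 T
  seawater: 3295.7(T − 42.4)
3584.2 T = 139739 − 23046 = 116693
T ≈ 32.56 °C (positive, so assuming full melt was valid).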